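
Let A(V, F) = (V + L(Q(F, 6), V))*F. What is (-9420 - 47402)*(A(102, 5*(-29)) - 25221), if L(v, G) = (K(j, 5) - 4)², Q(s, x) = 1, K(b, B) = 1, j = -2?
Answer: 2347657752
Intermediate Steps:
L(v, G) = 9 (L(v, G) = (1 - 4)² = (-3)² = 9)
A(V, F) = F*(9 + V) (A(V, F) = (V + 9)*F = (9 + V)*F = F*(9 + V))
(-9420 - 47402)*(A(102, 5*(-29)) - 25221) = (-9420 - 47402)*((5*(-29))*(9 + 102) - 25221) = -56822*(-145*111 - 25221) = -56822*(-16095 - 25221) = -56822*(-41316) = 2347657752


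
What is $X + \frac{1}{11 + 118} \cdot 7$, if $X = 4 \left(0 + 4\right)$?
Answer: $\frac{2071}{129} \approx 16.054$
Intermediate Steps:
$X = 16$ ($X = 4 \cdot 4 = 16$)
$X + \frac{1}{11 + 118} \cdot 7 = 16 + \frac{1}{11 + 118} \cdot 7 = 16 + \frac{1}{129} \cdot 7 = 16 + \frac{7}{129} = \frac{2071}{129}$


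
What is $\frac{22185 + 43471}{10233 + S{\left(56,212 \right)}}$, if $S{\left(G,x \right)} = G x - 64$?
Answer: $\frac{65656}{22041} \approx 2.9788$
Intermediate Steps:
$S{\left(G,x \right)} = -64 + G x$
$\frac{22185 + 43471}{10233 + S{\left(56,212 \right)}} = \frac{22185 + 43471}{10233 + \left(-64 + 56 \cdot 212\right)} = \frac{65656}{10233 + \left(-64 + 11872\right)} = \frac{65656}{10233 + 11808} = \frac{65656}{22041}$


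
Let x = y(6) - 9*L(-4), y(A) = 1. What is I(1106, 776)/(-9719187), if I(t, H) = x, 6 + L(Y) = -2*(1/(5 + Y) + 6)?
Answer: -181/9719187 ≈ -1.8623e-5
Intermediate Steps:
L(Y) = -18 - 2/(5 + Y) (L(Y) = -6 - 2*(1/(5 + Y) + 6) = -6 - 2*(6 + 1/(5 + Y)) = -6 + (-12 - 2/(5 + Y)) = -18 - 2/(5 + Y))
x = 181 (x = 1 - 18*(-46 - 9*(-4))/(5 - 4) = 1 - 18*(-46 + 36)/1 = 1 - 18*(-10) = 1 - 9*(-20) = 1 + 180 = 181)
I(t, H) = 181
I(1106, 776)/(-9719187) = 181/(-9719187) = 181*(-1/9719187) = -181/9719187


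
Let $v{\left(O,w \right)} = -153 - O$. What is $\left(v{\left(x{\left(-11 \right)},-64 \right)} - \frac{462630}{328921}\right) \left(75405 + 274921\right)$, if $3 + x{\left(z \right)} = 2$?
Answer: $- \frac{17676967210772}{328921} \approx -5.3742 \cdot 10^{7}$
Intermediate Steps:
$x{\left(z \right)} = -1$ ($x{\left(z \right)} = -3 + 2 = -1$)
$\left(v{\left(x{\left(-11 \right)},-64 \right)} - \frac{462630}{328921}\right) \left(75405 + 274921\right) = \left(\left(-153 - -1\right) - \frac{462630}{328921}\right) \left(75405 + 274921\right) = \left(\left(-153 + 1\right) - \frac{462630}{328921}\right) 350326 = \left(-152 - \frac{462630}{328921}\right) 350326 = \left(- \frac{50458622}{328921}\right) 350326 = - \frac{17676967210772}{328921}$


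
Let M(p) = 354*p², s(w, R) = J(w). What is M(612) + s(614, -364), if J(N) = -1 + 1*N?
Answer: 132589189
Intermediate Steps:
J(N) = -1 + N
s(w, R) = -1 + w
M(612) + s(614, -364) = 354*612² + (-1 + 614) = 354*374544 + 613 = 132588576 + 613 = 132589189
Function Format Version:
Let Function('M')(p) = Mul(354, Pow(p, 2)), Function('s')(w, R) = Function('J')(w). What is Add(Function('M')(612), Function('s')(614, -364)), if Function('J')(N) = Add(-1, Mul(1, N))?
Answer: 132589189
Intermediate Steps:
Function('J')(N) = Add(-1, N)
Function('s')(w, R) = Add(-1, w)
Add(Function('M')(612), Function('s')(614, -364)) = Add(Mul(354, Pow(612, 2)), Add(-1, 614)) = Add(Mul(354, 374544), 613) = Add(132588576, 613) = 132589189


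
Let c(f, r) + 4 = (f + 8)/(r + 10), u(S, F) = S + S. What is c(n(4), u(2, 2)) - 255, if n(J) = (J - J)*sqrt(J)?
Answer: -1809/7 ≈ -258.43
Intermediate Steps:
n(J) = 0 (n(J) = 0*sqrt(J) = 0)
u(S, F) = 2*S
c(f, r) = -4 + (8 + f)/(10 + r) (c(f, r) = -4 + (f + 8)/(r + 10) = -4 + (8 + f)/(10 + r))
c(n(4), u(2, 2)) - 255 = (-32 + 0 - 8*2)/(10 + 2*2) - 255 = (-32 + 0 - 4*4)/(10 + 4) - 255 = (-32 + 0 - 16)/14 - 255 = (1/14)*(-48) - 255 = -24/7 - 255 = -1809/7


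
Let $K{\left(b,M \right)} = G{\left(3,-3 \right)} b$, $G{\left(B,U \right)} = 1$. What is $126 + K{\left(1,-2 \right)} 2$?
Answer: $128$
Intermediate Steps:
$K{\left(b,M \right)} = b$ ($K{\left(b,M \right)} = 1 b = b$)
$126 + K{\left(1,-2 \right)} 2 = 126 + 1 \cdot 2 = 126 + 2 = 128$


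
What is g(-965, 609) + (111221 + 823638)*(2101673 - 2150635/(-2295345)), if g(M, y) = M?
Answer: 901964445521626891/459069 ≈ 1.9648e+12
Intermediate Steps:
g(-965, 609) + (111221 + 823638)*(2101673 - 2150635/(-2295345)) = -965 + (111221 + 823638)*(2101673 - 2150635/(-2295345)) = -965 + 934859*(2101673 - 2150635*(-1/2295345)) = -965 + 934859*(2101673 + 430127/459069) = -965 + 934859*(964813352564/459069) = -965 + 901964445964628476/459069 = 901964445521626891/459069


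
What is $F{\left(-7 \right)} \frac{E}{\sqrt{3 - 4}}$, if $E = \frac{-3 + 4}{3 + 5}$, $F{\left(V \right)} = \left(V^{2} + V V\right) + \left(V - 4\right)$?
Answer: $- \frac{87 i}{8} \approx - 10.875 i$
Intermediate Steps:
$F{\left(V \right)} = -4 + V + 2 V^{2}$ ($F{\left(V \right)} = \left(V^{2} + V^{2}\right) + \left(V - 4\right) = 2 V^{2} + \left(-4 + V\right) = -4 + V + 2 V^{2}$)
$E = \frac{1}{8}$ ($E = 1 \cdot \frac{1}{8} = \frac{1}{8} \approx 0.125$)
$F{\left(-7 \right)} \frac{E}{\sqrt{3 - 4}} = \left(-4 - 7 + 2 \left(-7\right)^{2}\right) \frac{1}{8 \sqrt{3 - 4}} = \left(-4 - 7 + 2 \cdot 49\right) \frac{1}{8 \sqrt{-1}} = \left(-4 - 7 + 98\right) \frac{1}{8 i} = 87 \frac{\left(-1\right) i}{8} = 87 \left(- \frac{i}{8}\right) = - \frac{87 i}{8}$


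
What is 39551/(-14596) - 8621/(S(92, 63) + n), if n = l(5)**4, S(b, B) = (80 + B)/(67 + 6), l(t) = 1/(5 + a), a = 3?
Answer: -37647978356279/8550351396 ≈ -4403.1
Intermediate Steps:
l(t) = 1/8 (l(t) = 1/(5 + 3) = 1/8)
S(b, B) = 80/73 + B/73 (S(b, B) = (80 + B)/73 = (80 + B)*(1/73) = 80/73 + B/73)
n = 1/4096 (n = (1/8)**4 = 1/4096 ≈ 0.00024414)
39551/(-14596) - 8621/(S(92, 63) + n) = 39551/(-14596) - 8621/((80/73 + (1/73)*63) + 1/4096) = 39551*(-1/14596) - 8621/((80/73 + 63/73) + 1/4096) = -39551/14596 - 8621/(143/73 + 1/4096) = -39551/14596 - 8621/585801/299008 = -39551/14596 - 8621*299008/585801 = -39551/14596 - 2577747968/585801 = -37647978356279/8550351396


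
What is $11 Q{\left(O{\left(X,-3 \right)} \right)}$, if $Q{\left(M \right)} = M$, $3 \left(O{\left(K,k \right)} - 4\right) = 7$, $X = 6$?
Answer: $\frac{209}{3} \approx 69.667$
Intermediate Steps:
$O{\left(K,k \right)} = \frac{19}{3}$ ($O{\left(K,k \right)} = 4 + \frac{1}{3} \cdot 7 = 4 + \frac{7}{3} = \frac{19}{3}$)
$11 Q{\left(O{\left(X,-3 \right)} \right)} = 11 \cdot \frac{19}{3} = \frac{209}{3}$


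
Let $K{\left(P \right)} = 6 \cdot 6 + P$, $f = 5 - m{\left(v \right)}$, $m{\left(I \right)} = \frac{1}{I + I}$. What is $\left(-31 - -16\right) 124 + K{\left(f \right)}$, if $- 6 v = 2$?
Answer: $- \frac{3635}{2} \approx -1817.5$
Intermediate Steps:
$v = - \frac{1}{3}$ ($v = \left(- \frac{1}{6}\right) 2 = - \frac{1}{3} \approx -0.33333$)
$m{\left(I \right)} = \frac{1}{2 I}$
$f = \frac{13}{2}$ ($f = 5 - \frac{1}{2 \left(- \frac{1}{3}\right)} = 5 - \frac{1}{2} \left(-3\right) = 5 - - \frac{3}{2} = 5 + \frac{3}{2} = \frac{13}{2} \approx 6.5$)
$K{\left(P \right)} = 36 + P$
$\left(-31 - -16\right) 124 + K{\left(f \right)} = \left(-31 - -16\right) 124 + \left(36 + \frac{13}{2}\right) = \left(-31 + 16\right) 124 + \frac{85}{2} = \left(-15\right) 124 + \frac{85}{2} = -1860 + \frac{85}{2} = - \frac{3635}{2}$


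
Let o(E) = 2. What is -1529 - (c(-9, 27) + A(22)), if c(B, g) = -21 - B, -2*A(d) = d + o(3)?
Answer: -1505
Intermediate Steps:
A(d) = -1 - d/2 (A(d) = -(d + 2)/2 = -(2 + d)/2 = -1 - d/2)
-1529 - (c(-9, 27) + A(22)) = -1529 - ((-21 - 1*(-9)) + (-1 - ½*22)) = -1529 - ((-21 + 9) + (-1 - 11)) = -1529 - (-12 - 12) = -1529 - 1*(-24) = -1529 + 24 = -1505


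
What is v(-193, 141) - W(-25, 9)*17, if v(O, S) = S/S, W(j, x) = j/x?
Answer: 434/9 ≈ 48.222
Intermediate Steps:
v(O, S) = 1
v(-193, 141) - W(-25, 9)*17 = 1 - (-25/9)*17 = 1 - (-25*1/9)*17 = 1 - (-25)*17/9 = 1 - 1*(-425/9) = 1 + 425/9 = 434/9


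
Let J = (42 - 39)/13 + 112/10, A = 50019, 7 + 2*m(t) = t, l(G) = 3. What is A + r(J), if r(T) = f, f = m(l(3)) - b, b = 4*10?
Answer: 49977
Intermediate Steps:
m(t) = -7/2 + t/2
b = 40
J = 743/65 (J = 3*(1/13) + 112*(1/10) = 3/13 + 56/5 = 743/65 ≈ 11.431)
f = -42 (f = (-7/2 + (1/2)*3) - 1*40 = (-7/2 + 3/2) - 40 = -2 - 40 = -42)
r(T) = -42
A + r(J) = 50019 - 42 = 49977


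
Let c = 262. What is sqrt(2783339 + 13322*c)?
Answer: sqrt(6273703) ≈ 2504.7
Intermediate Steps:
sqrt(2783339 + 13322*c) = sqrt(2783339 + 13322*262) = sqrt(2783339 + 3490364) = sqrt(6273703)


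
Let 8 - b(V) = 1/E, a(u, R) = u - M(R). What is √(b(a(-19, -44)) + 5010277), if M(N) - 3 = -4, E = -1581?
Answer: √12523512986466/1581 ≈ 2238.4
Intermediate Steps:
M(N) = -1 (M(N) = 3 - 4 = -1)
a(u, R) = 1 + u (a(u, R) = u - 1*(-1) = u + 1 = 1 + u)
b(V) = 12649/1581 (b(V) = 8 - 1/(-1581) = 8 - 1*(-1/1581) = 8 + 1/1581 = 12649/1581)
√(b(a(-19, -44)) + 5010277) = √(12649/1581 + 5010277) = √(7921260586/1581) = √12523512986466/1581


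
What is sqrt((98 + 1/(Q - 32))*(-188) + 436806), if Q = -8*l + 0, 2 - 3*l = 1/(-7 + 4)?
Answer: 5*sqrt(123775586)/86 ≈ 646.83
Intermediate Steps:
l = 7/9 (l = 2/3 - 1/(3*(-7 + 4)) = 2/3 - 1/3/(-3) = 2/3 - 1/3*(-1/3) = 2/3 + 1/9 = 7/9 ≈ 0.77778)
Q = -56/9 (Q = -8*7/9 + 0 = -56/9 + 0 = -56/9 ≈ -6.2222)
sqrt((98 + 1/(Q - 32))*(-188) + 436806) = sqrt((98 + 1/(-56/9 - 32))*(-188) + 436806) = sqrt((98 + 1/(-344/9))*(-188) + 436806) = sqrt((98 - 9/344)*(-188) + 436806) = sqrt((33703/344)*(-188) + 436806) = sqrt(-1584041/86 + 436806) = sqrt(35981275/86) = 5*sqrt(123775586)/86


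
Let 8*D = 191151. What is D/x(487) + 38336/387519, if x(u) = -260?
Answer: -73994905489/806039520 ≈ -91.801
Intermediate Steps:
D = 191151/8 (D = (⅛)*191151 = 191151/8 ≈ 23894.)
D/x(487) + 38336/387519 = (191151/8)/(-260) + 38336/387519 = (191151/8)*(-1/260) + 38336*(1/387519) = -191151/2080 + 38336/387519 = -73994905489/806039520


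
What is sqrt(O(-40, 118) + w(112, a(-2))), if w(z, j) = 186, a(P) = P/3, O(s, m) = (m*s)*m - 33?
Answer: I*sqrt(556807) ≈ 746.2*I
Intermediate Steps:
O(s, m) = -33 + s*m**2 (O(s, m) = s*m**2 - 33 = -33 + s*m**2)
a(P) = P/3 (a(P) = P*(1/3) = P/3)
sqrt(O(-40, 118) + w(112, a(-2))) = sqrt((-33 - 40*118**2) + 186) = sqrt((-33 - 40*13924) + 186) = sqrt((-33 - 556960) + 186) = sqrt(-556993 + 186) = sqrt(-556807) = I*sqrt(556807)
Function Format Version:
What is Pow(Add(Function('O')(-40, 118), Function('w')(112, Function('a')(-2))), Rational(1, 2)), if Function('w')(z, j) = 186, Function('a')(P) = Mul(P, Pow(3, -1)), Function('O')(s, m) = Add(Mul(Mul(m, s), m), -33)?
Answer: Mul(I, Pow(556807, Rational(1, 2))) ≈ Mul(746.20, I)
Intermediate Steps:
Function('O')(s, m) = Add(-33, Mul(s, Pow(m, 2))) (Function('O')(s, m) = Add(Mul(s, Pow(m, 2)), -33) = Add(-33, Mul(s, Pow(m, 2))))
Function('a')(P) = Mul(Rational(1, 3), P) (Function('a')(P) = Mul(P, Rational(1, 3)) = Mul(Rational(1, 3), P))
Pow(Add(Function('O')(-40, 118), Function('w')(112, Function('a')(-2))), Rational(1, 2)) = Pow(Add(Add(-33, Mul(-40, Pow(118, 2))), 186), Rational(1, 2)) = Pow(Add(Add(-33, Mul(-40, 13924)), 186), Rational(1, 2)) = Pow(Add(Add(-33, -556960), 186), Rational(1, 2)) = Pow(Add(-556993, 186), Rational(1, 2)) = Pow(-556807, Rational(1, 2)) = Mul(I, Pow(556807, Rational(1, 2)))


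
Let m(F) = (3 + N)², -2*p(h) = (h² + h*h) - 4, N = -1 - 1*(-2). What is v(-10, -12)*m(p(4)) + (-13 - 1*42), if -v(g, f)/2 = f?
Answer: 329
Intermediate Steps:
N = 1 (N = -1 + 2 = 1)
v(g, f) = -2*f
p(h) = 2 - h² (p(h) = -((h² + h*h) - 4)/2 = -((h² + h²) - 4)/2 = -(2*h² - 4)/2 = -(-4 + 2*h²)/2 = 2 - h²)
m(F) = 16 (m(F) = (3 + 1)² = 4² = 16)
v(-10, -12)*m(p(4)) + (-13 - 1*42) = -2*(-12)*16 + (-13 - 1*42) = 24*16 + (-13 - 42) = 384 - 55 = 329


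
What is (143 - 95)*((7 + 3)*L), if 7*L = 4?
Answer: 1920/7 ≈ 274.29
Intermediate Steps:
L = 4/7 (L = (⅐)*4 = 4/7 ≈ 0.57143)
(143 - 95)*((7 + 3)*L) = (143 - 95)*((7 + 3)*(4/7)) = 48*(10*(4/7)) = 48*(40/7) = 1920/7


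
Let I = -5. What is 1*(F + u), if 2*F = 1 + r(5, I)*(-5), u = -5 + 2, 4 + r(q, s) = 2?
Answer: 5/2 ≈ 2.5000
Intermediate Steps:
r(q, s) = -2 (r(q, s) = -4 + 2 = -2)
u = -3
F = 11/2 (F = (1 - 2*(-5))/2 = (1 + 10)/2 = (1/2)*11 = 11/2 ≈ 5.5000)
1*(F + u) = 1*(11/2 - 3) = 1*(5/2) = 5/2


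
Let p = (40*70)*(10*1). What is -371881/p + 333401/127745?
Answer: -7634142069/715372000 ≈ -10.672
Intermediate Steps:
p = 28000 (p = 2800*10 = 28000)
-371881/p + 333401/127745 = -371881/28000 + 333401/127745 = -7634142069/715372000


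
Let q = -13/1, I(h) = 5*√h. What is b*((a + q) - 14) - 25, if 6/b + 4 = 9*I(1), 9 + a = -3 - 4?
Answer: -1283/41 ≈ -31.293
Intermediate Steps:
a = -16 (a = -9 + (-3 - 4) = -9 - 7 = -16)
b = 6/41 (b = 6/(-4 + 9*(5*√1)) = 6/(-4 + 9*(5*1)) = 6/(-4 + 9*5) = 6/(-4 + 45) = 6/41 ≈ 0.14634)
q = -13 (q = -13*1 = -13)
b*((a + q) - 14) - 25 = 6*((-16 - 13) - 14)/41 - 25 = 6*(-29 - 14)/41 - 25 = (6/41)*(-43) - 25 = -258/41 - 25 = -1283/41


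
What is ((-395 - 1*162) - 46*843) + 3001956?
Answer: 2962621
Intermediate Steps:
((-395 - 1*162) - 46*843) + 3001956 = ((-395 - 162) - 38778) + 3001956 = (-557 - 38778) + 3001956 = -39335 + 3001956 = 2962621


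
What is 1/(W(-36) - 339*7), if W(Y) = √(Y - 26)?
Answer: -2373/5631191 - I*√62/5631191 ≈ -0.0004214 - 1.3983e-6*I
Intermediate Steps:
W(Y) = √(-26 + Y)
1/(W(-36) - 339*7) = 1/(√(-26 - 36) - 339*7) = 1/(√(-62) - 2373) = 1/(I*√62 - 2373) = 1/(-2373 + I*√62)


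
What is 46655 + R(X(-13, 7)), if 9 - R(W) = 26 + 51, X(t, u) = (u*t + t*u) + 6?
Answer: 46587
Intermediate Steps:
X(t, u) = 6 + 2*t*u (X(t, u) = (t*u + t*u) + 6 = 2*t*u + 6 = 6 + 2*t*u)
R(W) = -68 (R(W) = 9 - (26 + 51) = 9 - 1*77 = 9 - 77 = -68)
46655 + R(X(-13, 7)) = 46655 - 68 = 46587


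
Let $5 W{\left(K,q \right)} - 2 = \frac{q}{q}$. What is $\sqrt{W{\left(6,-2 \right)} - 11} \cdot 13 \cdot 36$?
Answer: $\frac{936 i \sqrt{65}}{5} \approx 1509.3 i$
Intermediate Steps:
$W{\left(K,q \right)} = \frac{3}{5}$ ($W{\left(K,q \right)} = \frac{2}{5} + \frac{q \frac{1}{q}}{5} = \frac{2}{5} + \frac{1}{5} \cdot 1 = \frac{2}{5} + \frac{1}{5} = \frac{3}{5}$)
$\sqrt{W{\left(6,-2 \right)} - 11} \cdot 13 \cdot 36 = \sqrt{\frac{3}{5} - 11} \cdot 13 \cdot 36 = \sqrt{- \frac{52}{5}} \cdot 13 \cdot 36 = \frac{2 i \sqrt{65}}{5} \cdot 13 \cdot 36 = \frac{26 i \sqrt{65}}{5} \cdot 36 = \frac{936 i \sqrt{65}}{5}$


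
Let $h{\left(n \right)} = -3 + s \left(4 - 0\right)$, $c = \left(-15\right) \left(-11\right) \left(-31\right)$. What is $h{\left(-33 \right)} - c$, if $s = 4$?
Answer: $5128$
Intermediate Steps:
$c = -5115$ ($c = 165 \left(-31\right) = -5115$)
$h{\left(n \right)} = 13$ ($h{\left(n \right)} = -3 + 4 \left(4 - 0\right) = -3 + 4 \left(4 + 0\right) = -3 + 4 \cdot 4 = -3 + 16 = 13$)
$h{\left(-33 \right)} - c = 13 - -5115 = 13 + 5115 = 5128$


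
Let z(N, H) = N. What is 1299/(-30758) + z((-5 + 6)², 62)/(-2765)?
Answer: -517499/12149410 ≈ -0.042595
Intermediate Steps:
1299/(-30758) + z((-5 + 6)², 62)/(-2765) = 1299/(-30758) + (-5 + 6)²/(-2765) = 1299*(-1/30758) + 1²*(-1/2765) = -1299/30758 + 1*(-1/2765) = -1299/30758 - 1/2765 = -517499/12149410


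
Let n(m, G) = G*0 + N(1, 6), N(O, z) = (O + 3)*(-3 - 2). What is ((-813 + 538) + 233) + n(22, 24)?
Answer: -62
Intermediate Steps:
N(O, z) = -15 - 5*O (N(O, z) = (3 + O)*(-5) = -15 - 5*O)
n(m, G) = -20 (n(m, G) = G*0 + (-15 - 5*1) = 0 + (-15 - 5) = 0 - 20 = -20)
((-813 + 538) + 233) + n(22, 24) = ((-813 + 538) + 233) - 20 = (-275 + 233) - 20 = -42 - 20 = -62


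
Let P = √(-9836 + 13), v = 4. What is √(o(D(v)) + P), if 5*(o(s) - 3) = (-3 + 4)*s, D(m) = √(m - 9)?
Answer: √(75 + 5*I*√5 + 25*I*√9823)/5 ≈ 7.1625 + 6.9499*I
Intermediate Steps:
D(m) = √(-9 + m)
o(s) = 3 + s/5 (o(s) = 3 + ((-3 + 4)*s)/5 = 3 + (1*s)/5 = 3 + s/5)
P = I*√9823 (P = √(-9823) = I*√9823 ≈ 99.111*I)
√(o(D(v)) + P) = √((3 + √(-9 + 4)/5) + I*√9823) = √((3 + √(-5)/5) + I*√9823) = √((3 + (I*√5)/5) + I*√9823) = √((3 + I*√5/5) + I*√9823) = √(3 + I*√9823 + I*√5/5)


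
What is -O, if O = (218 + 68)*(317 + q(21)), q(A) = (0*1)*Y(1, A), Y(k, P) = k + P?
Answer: -90662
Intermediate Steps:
Y(k, P) = P + k
q(A) = 0 (q(A) = (0*1)*(A + 1) = 0*(1 + A) = 0)
O = 90662 (O = (218 + 68)*(317 + 0) = 286*317 = 90662)
-O = -1*90662 = -90662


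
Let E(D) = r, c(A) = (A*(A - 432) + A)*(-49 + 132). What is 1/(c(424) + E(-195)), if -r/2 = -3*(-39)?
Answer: -1/246578 ≈ -4.0555e-6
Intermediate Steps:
c(A) = 83*A + 83*A*(-432 + A) (c(A) = (A*(-432 + A) + A)*83 = (A + A*(-432 + A))*83 = 83*A + 83*A*(-432 + A))
r = -234 (r = -(-6)*(-39) = -2*117 = -234)
E(D) = -234
1/(c(424) + E(-195)) = 1/(83*424*(-431 + 424) - 234) = 1/(83*424*(-7) - 234) = 1/(-246344 - 234) = 1/(-246578) = -1/246578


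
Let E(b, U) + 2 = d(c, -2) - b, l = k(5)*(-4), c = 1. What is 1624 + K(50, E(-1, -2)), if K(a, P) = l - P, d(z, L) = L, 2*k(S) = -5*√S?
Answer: 1627 + 10*√5 ≈ 1649.4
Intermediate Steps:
k(S) = -5*√S/2 (k(S) = (-5*√S)/2 = -5*√S/2)
l = 10*√5 (l = -5*√5/2*(-4) = 10*√5 ≈ 22.361)
E(b, U) = -4 - b (E(b, U) = -2 + (-2 - b) = -4 - b)
K(a, P) = -P + 10*√5 (K(a, P) = 10*√5 - P = -P + 10*√5)
1624 + K(50, E(-1, -2)) = 1624 + (-(-4 - 1*(-1)) + 10*√5) = 1624 + (-(-4 + 1) + 10*√5) = 1624 + (-1*(-3) + 10*√5) = 1624 + (3 + 10*√5) = 1627 + 10*√5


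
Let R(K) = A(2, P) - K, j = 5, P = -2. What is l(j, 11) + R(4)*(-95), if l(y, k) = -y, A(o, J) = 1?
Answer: 280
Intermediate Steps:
R(K) = 1 - K
l(j, 11) + R(4)*(-95) = -1*5 + (1 - 1*4)*(-95) = -5 + (1 - 4)*(-95) = -5 - 3*(-95) = -5 + 285 = 280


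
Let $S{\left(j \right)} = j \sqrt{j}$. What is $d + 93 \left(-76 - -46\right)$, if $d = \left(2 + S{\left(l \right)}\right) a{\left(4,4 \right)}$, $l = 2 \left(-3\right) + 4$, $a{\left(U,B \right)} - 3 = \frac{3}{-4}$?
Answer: $- \frac{5571}{2} - \frac{9 i \sqrt{2}}{2} \approx -2785.5 - 6.364 i$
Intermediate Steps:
$a{\left(U,B \right)} = \frac{9}{4}$ ($a{\left(U,B \right)} = 3 + \frac{3}{-4} = 3 + 3 \left(- \frac{1}{4}\right) = 3 - \frac{3}{4} = \frac{9}{4}$)
$l = -2$ ($l = -6 + 4 = -2$)
$S{\left(j \right)} = j^{\frac{3}{2}}$
$d = \frac{9}{2} - \frac{9 i \sqrt{2}}{2}$ ($d = \left(2 + \left(-2\right)^{\frac{3}{2}}\right) \frac{9}{4} = \left(2 - 2 i \sqrt{2}\right) \frac{9}{4} = \frac{9}{2} - \frac{9 i \sqrt{2}}{2} \approx 4.5 - 6.364 i$)
$d + 93 \left(-76 - -46\right) = \left(\frac{9}{2} - \frac{9 i \sqrt{2}}{2}\right) + 93 \left(-76 - -46\right) = \left(\frac{9}{2} - \frac{9 i \sqrt{2}}{2}\right) + 93 \left(-76 + 46\right) = \left(\frac{9}{2} - \frac{9 i \sqrt{2}}{2}\right) + 93 \left(-30\right) = \left(\frac{9}{2} - \frac{9 i \sqrt{2}}{2}\right) - 2790 = - \frac{5571}{2} - \frac{9 i \sqrt{2}}{2}$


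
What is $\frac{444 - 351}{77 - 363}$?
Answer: $- \frac{93}{286} \approx -0.32517$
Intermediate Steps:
$\frac{444 - 351}{77 - 363} = \frac{93}{-286} = 93 \left(- \frac{1}{286}\right) = - \frac{93}{286}$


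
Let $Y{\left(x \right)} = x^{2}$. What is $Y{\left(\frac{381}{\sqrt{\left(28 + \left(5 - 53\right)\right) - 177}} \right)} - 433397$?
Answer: $- \frac{85524370}{197} \approx -4.3413 \cdot 10^{5}$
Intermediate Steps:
$Y{\left(\frac{381}{\sqrt{\left(28 + \left(5 - 53\right)\right) - 177}} \right)} - 433397 = \left(\frac{381}{\sqrt{\left(28 + \left(5 - 53\right)\right) - 177}}\right)^{2} - 433397 = \left(\frac{381}{\sqrt{\left(28 - 48\right) - 177}}\right)^{2} - 433397 = \left(\frac{381}{\sqrt{-20 - 177}}\right)^{2} - 433397 = \left(\frac{381}{\sqrt{-197}}\right)^{2} - 433397 = \left(\frac{381}{i \sqrt{197}}\right)^{2} - 433397 = \left(381 \left(- \frac{i \sqrt{197}}{197}\right)\right)^{2} - 433397 = \left(- \frac{381 i \sqrt{197}}{197}\right)^{2} - 433397 = - \frac{145161}{197} - 433397 = - \frac{85524370}{197}$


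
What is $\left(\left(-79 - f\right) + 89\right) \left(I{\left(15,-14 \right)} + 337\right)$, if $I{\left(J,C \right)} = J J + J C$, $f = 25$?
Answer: $-5280$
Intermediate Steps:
$I{\left(J,C \right)} = J^{2} + C J$
$\left(\left(-79 - f\right) + 89\right) \left(I{\left(15,-14 \right)} + 337\right) = \left(\left(-79 - 25\right) + 89\right) \left(15 \left(-14 + 15\right) + 337\right) = \left(\left(-79 - 25\right) + 89\right) \left(15 \cdot 1 + 337\right) = \left(-104 + 89\right) \left(15 + 337\right) = \left(-15\right) 352 = -5280$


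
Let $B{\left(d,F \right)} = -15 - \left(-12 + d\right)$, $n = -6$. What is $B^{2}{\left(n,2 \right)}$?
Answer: $9$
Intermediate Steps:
$B{\left(d,F \right)} = -3 - d$
$B^{2}{\left(n,2 \right)} = \left(-3 - -6\right)^{2} = \left(-3 + 6\right)^{2} = 3^{2} = 9$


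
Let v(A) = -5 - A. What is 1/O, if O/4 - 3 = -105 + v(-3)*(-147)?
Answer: 1/768 ≈ 0.0013021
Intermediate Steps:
O = 768 (O = 12 + 4*(-105 + (-5 - 1*(-3))*(-147)) = 12 + 4*(-105 + (-5 + 3)*(-147)) = 12 + 4*(-105 - 2*(-147)) = 12 + 4*(-105 + 294) = 12 + 4*189 = 12 + 756 = 768)
1/O = 1/768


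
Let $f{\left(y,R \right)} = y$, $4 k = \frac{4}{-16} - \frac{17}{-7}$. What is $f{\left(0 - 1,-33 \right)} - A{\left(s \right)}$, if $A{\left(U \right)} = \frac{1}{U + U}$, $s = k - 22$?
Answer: $- \frac{2347}{2403} \approx -0.9767$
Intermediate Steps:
$k = \frac{61}{112}$ ($k = \frac{\frac{4}{-16} - \frac{17}{-7}}{4} = \frac{4 \left(- \frac{1}{16}\right) - - \frac{17}{7}}{4} = \frac{- \frac{1}{4} + \frac{17}{7}}{4} = \frac{1}{4} \cdot \frac{61}{28} = \frac{61}{112} \approx 0.54464$)
$s = - \frac{2403}{112}$ ($s = \frac{61}{112} - 22 = - \frac{2403}{112} \approx -21.455$)
$A{\left(U \right)} = \frac{1}{2 U}$
$f{\left(0 - 1,-33 \right)} - A{\left(s \right)} = \left(0 - 1\right) - \frac{1}{2 \left(- \frac{2403}{112}\right)} = \left(0 - 1\right) - \frac{1}{2} \left(- \frac{112}{2403}\right) = -1 - - \frac{56}{2403} = -1 + \frac{56}{2403} = - \frac{2347}{2403}$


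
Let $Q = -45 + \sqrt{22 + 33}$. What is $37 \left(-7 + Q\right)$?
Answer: $-1924 + 37 \sqrt{55} \approx -1649.6$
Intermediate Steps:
$Q = -45 + \sqrt{55} \approx -37.584$
$37 \left(-7 + Q\right) = 37 \left(-7 - \left(45 - \sqrt{55}\right)\right) = 37 \left(-52 + \sqrt{55}\right) = -1924 + 37 \sqrt{55}$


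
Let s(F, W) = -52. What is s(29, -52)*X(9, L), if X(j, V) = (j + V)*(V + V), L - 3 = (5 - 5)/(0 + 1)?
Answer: -3744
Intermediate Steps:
L = 3 (L = 3 + (5 - 5)/(0 + 1) = 3 + 0/1 = 3 + 0*1 = 3 + 0 = 3)
X(j, V) = 2*V*(V + j) (X(j, V) = (V + j)*(2*V) = 2*V*(V + j))
s(29, -52)*X(9, L) = -104*3*(3 + 9) = -104*3*12 = -52*72 = -3744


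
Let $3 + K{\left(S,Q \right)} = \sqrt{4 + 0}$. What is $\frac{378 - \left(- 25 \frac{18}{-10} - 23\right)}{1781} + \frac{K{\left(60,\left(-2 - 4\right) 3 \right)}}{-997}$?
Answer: $\frac{356713}{1775657} \approx 0.20089$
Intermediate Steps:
$K{\left(S,Q \right)} = -1$ ($K{\left(S,Q \right)} = -3 + \sqrt{4 + 0} = -3 + \sqrt{4} = -3 + 2 = -1$)
$\frac{378 - \left(- 25 \frac{18}{-10} - 23\right)}{1781} + \frac{K{\left(60,\left(-2 - 4\right) 3 \right)}}{-997} = \frac{378 - \left(- 25 \frac{18}{-10} - 23\right)}{1781} - \frac{1}{-997} = \left(378 - \left(- 25 \cdot 18 \left(- \frac{1}{10}\right) - 23\right)\right) \frac{1}{1781} - - \frac{1}{997} = \left(378 - \left(\left(-25\right) \left(- \frac{9}{5}\right) - 23\right)\right) \frac{1}{1781} + \frac{1}{997} = \left(378 - \left(45 - 23\right)\right) \frac{1}{1781} + \frac{1}{997} = \left(378 - 22\right) \frac{1}{1781} + \frac{1}{997} = 356 \cdot \frac{1}{1781} + \frac{1}{997} = \frac{356}{1781} + \frac{1}{997} = \frac{356713}{1775657}$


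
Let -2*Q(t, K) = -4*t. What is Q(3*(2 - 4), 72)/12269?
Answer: -12/12269 ≈ -0.00097807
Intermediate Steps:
Q(t, K) = 2*t (Q(t, K) = -(-2)*t = 2*t)
Q(3*(2 - 4), 72)/12269 = (2*(3*(2 - 4)))/12269 = (2*(3*(-2)))*(1/12269) = (2*(-6))*(1/12269) = -12*1/12269 = -12/12269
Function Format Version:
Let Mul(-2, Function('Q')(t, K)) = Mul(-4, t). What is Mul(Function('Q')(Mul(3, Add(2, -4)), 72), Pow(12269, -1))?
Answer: Rational(-12, 12269) ≈ -0.00097807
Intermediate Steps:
Function('Q')(t, K) = Mul(2, t) (Function('Q')(t, K) = Mul(Rational(-1, 2), Mul(-4, t)) = Mul(2, t))
Mul(Function('Q')(Mul(3, Add(2, -4)), 72), Pow(12269, -1)) = Mul(Mul(2, Mul(3, Add(2, -4))), Pow(12269, -1)) = Mul(Mul(2, Mul(3, -2)), Rational(1, 12269)) = Mul(Mul(2, -6), Rational(1, 12269)) = Mul(-12, Rational(1, 12269)) = Rational(-12, 12269)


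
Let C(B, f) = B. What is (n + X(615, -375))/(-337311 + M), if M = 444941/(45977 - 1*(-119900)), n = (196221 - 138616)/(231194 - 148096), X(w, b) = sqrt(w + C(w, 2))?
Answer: -9555344585/4649473685694988 - 165877*sqrt(1230)/55951691806 ≈ -0.00010603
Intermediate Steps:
X(w, b) = sqrt(2)*sqrt(w) (X(w, b) = sqrt(w + w) = sqrt(2*w) = sqrt(2)*sqrt(w))
n = 57605/83098 ≈ 0.69322
M = 444941/165877 (M = 444941/(45977 + 119900) = 444941/165877 ≈ 2.6824)
(n + X(615, -375))/(-337311 + M) = (57605/83098 + sqrt(2)*sqrt(615))/(-337311 + 444941/165877) = (57605/83098 + sqrt(1230))/(-55951691806/165877) = (57605/83098 + sqrt(1230))*(-165877/55951691806) = -9555344585/4649473685694988 - 165877*sqrt(1230)/55951691806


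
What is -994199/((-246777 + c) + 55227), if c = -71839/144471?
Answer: 143632923729/27673491889 ≈ 5.1903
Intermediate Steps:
c = -71839/144471 (c = -71839*1/144471 = -71839/144471 ≈ -0.49726)
-994199/((-246777 + c) + 55227) = -994199/((-246777 - 71839/144471) + 55227) = -994199/(-35652191806/144471 + 55227) = -994199/(-27673491889/144471) = -994199*(-144471/27673491889) = 143632923729/27673491889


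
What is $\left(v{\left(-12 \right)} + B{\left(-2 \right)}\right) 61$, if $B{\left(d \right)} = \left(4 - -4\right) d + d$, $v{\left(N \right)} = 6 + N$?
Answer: $-1464$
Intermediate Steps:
$B{\left(d \right)} = 9 d$ ($B{\left(d \right)} = \left(4 + 4\right) d + d = 8 d + d = 9 d$)
$\left(v{\left(-12 \right)} + B{\left(-2 \right)}\right) 61 = \left(\left(6 - 12\right) + 9 \left(-2\right)\right) 61 = \left(-6 - 18\right) 61 = \left(-24\right) 61 = -1464$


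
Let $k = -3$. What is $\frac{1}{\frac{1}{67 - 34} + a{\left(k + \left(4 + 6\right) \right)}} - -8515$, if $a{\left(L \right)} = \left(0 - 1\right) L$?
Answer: $\frac{1958417}{230} \approx 8514.9$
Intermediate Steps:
$a{\left(L \right)} = - L$
$\frac{1}{\frac{1}{67 - 34} + a{\left(k + \left(4 + 6\right) \right)}} - -8515 = \frac{1}{\frac{1}{67 - 34} - \left(-3 + \left(4 + 6\right)\right)} - -8515 = \frac{1}{\frac{1}{33} - \left(-3 + 10\right)} + 8515 = \frac{1}{\frac{1}{33} - 7} + 8515 = \frac{1}{- \frac{230}{33}} + 8515 = - \frac{33}{230} + 8515 = \frac{1958417}{230}$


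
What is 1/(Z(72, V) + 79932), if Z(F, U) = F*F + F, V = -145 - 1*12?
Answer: 1/85188 ≈ 1.1739e-5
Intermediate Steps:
V = -157 (V = -145 - 12 = -157)
Z(F, U) = F + F² (Z(F, U) = F² + F = F + F²)
1/(Z(72, V) + 79932) = 1/(72*(1 + 72) + 79932) = 1/(72*73 + 79932) = 1/(5256 + 79932) = 1/85188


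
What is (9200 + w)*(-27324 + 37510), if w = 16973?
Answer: 266598178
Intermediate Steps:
(9200 + w)*(-27324 + 37510) = (9200 + 16973)*(-27324 + 37510) = 26173*10186 = 266598178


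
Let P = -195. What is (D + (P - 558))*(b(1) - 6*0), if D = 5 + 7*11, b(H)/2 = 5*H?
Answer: -6710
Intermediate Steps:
b(H) = 10*H (b(H) = 2*(5*H) = 10*H)
D = 82 (D = 5 + 77 = 82)
(D + (P - 558))*(b(1) - 6*0) = (82 + (-195 - 558))*(10*1 - 6*0) = (82 - 753)*(10 + 0) = -671*10 = -6710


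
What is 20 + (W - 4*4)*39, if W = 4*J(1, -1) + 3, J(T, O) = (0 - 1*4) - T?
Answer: -1267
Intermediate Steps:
J(T, O) = -4 - T (J(T, O) = (0 - 4) - T = -4 - T)
W = -17 (W = 4*(-4 - 1*1) + 3 = 4*(-4 - 1) + 3 = 4*(-5) + 3 = -20 + 3 = -17)
20 + (W - 4*4)*39 = 20 + (-17 - 4*4)*39 = 20 + (-17 - 16)*39 = 20 - 33*39 = 20 - 1287 = -1267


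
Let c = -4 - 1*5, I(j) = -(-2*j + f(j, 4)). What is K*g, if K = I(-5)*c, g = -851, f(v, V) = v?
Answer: -38295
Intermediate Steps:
I(j) = j (I(j) = -(-2*j + j) = -(-1)*j = j)
c = -9 (c = -4 - 5 = -9)
K = 45 (K = -5*(-9) = 45)
K*g = 45*(-851) = -38295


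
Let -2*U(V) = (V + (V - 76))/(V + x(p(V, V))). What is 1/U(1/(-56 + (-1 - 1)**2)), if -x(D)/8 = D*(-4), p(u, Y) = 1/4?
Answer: 415/1977 ≈ 0.20991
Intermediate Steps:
p(u, Y) = 1/4
x(D) = 32*D (x(D) = -8*D*(-4) = -(-32)*D = 32*D)
U(V) = -(-76 + 2*V)/(2*(8 + V)) (U(V) = -(V + (V - 76))/(2*(V + 32*(1/4))) = -(V + (-76 + V))/(2*(V + 8)) = -(-76 + 2*V)/(2*(8 + V)))
1/U(1/(-56 + (-1 - 1)**2)) = 1/((38 - 1/(-56 + (-1 - 1)**2))/(8 + 1/(-56 + (-1 - 1)**2))) = 1/((38 - 1/(-56 + (-2)**2))/(8 + 1/(-56 + (-2)**2))) = 1/((38 - 1/(-56 + 4))/(8 + 1/(-56 + 4))) = 1/((38 - 1/(-52))/(8 + 1/(-52))) = 1/((38 - 1*(-1/52))/(8 - 1/52)) = 1/((38 + 1/52)/(415/52)) = 1/((52/415)*(1977/52)) = 1/(1977/415) = 415/1977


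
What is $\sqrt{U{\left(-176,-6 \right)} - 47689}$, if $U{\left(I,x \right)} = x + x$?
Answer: $i \sqrt{47701} \approx 218.41 i$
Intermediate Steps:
$U{\left(I,x \right)} = 2 x$
$\sqrt{U{\left(-176,-6 \right)} - 47689} = \sqrt{2 \left(-6\right) - 47689} = \sqrt{-12 - 47689} = \sqrt{-47701} = i \sqrt{47701}$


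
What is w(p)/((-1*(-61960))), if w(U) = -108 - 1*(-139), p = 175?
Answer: 31/61960 ≈ 0.00050032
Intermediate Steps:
w(U) = 31 (w(U) = -108 + 139 = 31)
w(p)/((-1*(-61960))) = 31/((-1*(-61960))) = 31/61960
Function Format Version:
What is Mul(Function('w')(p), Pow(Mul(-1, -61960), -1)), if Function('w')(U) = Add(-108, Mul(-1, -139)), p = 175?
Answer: Rational(31, 61960) ≈ 0.00050032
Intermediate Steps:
Function('w')(U) = 31 (Function('w')(U) = Add(-108, 139) = 31)
Mul(Function('w')(p), Pow(Mul(-1, -61960), -1)) = Mul(31, Pow(Mul(-1, -61960), -1)) = Mul(31, Pow(61960, -1)) = Mul(31, Rational(1, 61960)) = Rational(31, 61960)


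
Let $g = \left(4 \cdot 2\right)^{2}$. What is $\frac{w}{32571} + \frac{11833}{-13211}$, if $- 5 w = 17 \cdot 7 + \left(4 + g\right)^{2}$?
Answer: $- \frac{20098212}{21732095} \approx -0.92482$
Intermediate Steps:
$g = 64$ ($g = 8^{2} = 64$)
$w = - \frac{4743}{5}$ ($w = - \frac{17 \cdot 7 + \left(4 + 64\right)^{2}}{5} = - \frac{119 + 68^{2}}{5} = - \frac{119 + 4624}{5} = \left(- \frac{1}{5}\right) 4743 = - \frac{4743}{5} \approx -948.6$)
$\frac{w}{32571} + \frac{11833}{-13211} = - \frac{4743}{5 \cdot 32571} + \frac{11833}{-13211} = \left(- \frac{4743}{5}\right) \frac{1}{32571} + 11833 \left(- \frac{1}{13211}\right) = - \frac{527}{18095} - \frac{11833}{13211} = - \frac{20098212}{21732095}$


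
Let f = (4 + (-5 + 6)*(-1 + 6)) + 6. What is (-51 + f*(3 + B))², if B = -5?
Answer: 6561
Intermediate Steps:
f = 15 (f = (4 + 1*5) + 6 = (4 + 5) + 6 = 9 + 6 = 15)
(-51 + f*(3 + B))² = (-51 + 15*(3 - 5))² = (-51 + 15*(-2))² = (-51 - 30)² = (-81)² = 6561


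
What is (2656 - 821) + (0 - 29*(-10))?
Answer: 2125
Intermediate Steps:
(2656 - 821) + (0 - 29*(-10)) = 1835 + (0 + 290) = 1835 + 290 = 2125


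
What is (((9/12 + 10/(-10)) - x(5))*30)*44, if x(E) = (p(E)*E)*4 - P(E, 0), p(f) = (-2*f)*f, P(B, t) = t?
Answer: 1319670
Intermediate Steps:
p(f) = -2*f²
x(E) = -8*E³ (x(E) = ((-2*E²)*E)*4 - 1*0 = -2*E³*4 + 0 = -8*E³ + 0 = -8*E³)
(((9/12 + 10/(-10)) - x(5))*30)*44 = (((9/12 + 10/(-10)) - (-8)*5³)*30)*44 = (((9*(1/12) + 10*(-⅒)) - (-8)*125)*30)*44 = (((¾ - 1) - 1*(-1000))*30)*44 = ((-¼ + 1000)*30)*44 = ((3999/4)*30)*44 = (59985/2)*44 = 1319670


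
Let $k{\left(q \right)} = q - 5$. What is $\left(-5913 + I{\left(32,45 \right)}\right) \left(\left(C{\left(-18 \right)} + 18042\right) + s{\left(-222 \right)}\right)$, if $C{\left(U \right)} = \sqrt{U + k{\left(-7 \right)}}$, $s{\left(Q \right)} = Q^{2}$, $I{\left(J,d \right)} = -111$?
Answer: $-405571824 - 6024 i \sqrt{30} \approx -4.0557 \cdot 10^{8} - 32995.0 i$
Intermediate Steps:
$k{\left(q \right)} = -5 + q$ ($k{\left(q \right)} = q - 5 = -5 + q$)
$C{\left(U \right)} = \sqrt{-12 + U}$ ($C{\left(U \right)} = \sqrt{U - 12} = \sqrt{-12 + U}$)
$\left(-5913 + I{\left(32,45 \right)}\right) \left(\left(C{\left(-18 \right)} + 18042\right) + s{\left(-222 \right)}\right) = \left(-5913 - 111\right) \left(\left(\sqrt{-12 - 18} + 18042\right) + \left(-222\right)^{2}\right) = - 6024 \left(\left(\sqrt{-30} + 18042\right) + 49284\right) = - 6024 \left(\left(i \sqrt{30} + 18042\right) + 49284\right) = - 6024 \left(\left(18042 + i \sqrt{30}\right) + 49284\right) = - 6024 \left(67326 + i \sqrt{30}\right) = -405571824 - 6024 i \sqrt{30}$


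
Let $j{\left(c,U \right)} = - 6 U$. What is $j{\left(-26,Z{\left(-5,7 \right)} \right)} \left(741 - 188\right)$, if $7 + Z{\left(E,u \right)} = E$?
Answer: $39816$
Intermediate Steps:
$Z{\left(E,u \right)} = -7 + E$
$j{\left(-26,Z{\left(-5,7 \right)} \right)} \left(741 - 188\right) = - 6 \left(-7 - 5\right) \left(741 - 188\right) = \left(-6\right) \left(-12\right) \left(741 - 188\right) = 72 \cdot 553 = 39816$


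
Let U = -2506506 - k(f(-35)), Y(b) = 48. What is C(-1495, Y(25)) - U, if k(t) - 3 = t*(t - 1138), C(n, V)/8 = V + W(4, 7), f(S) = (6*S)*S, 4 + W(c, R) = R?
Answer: 48165117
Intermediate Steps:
W(c, R) = -4 + R
f(S) = 6*S²
C(n, V) = 24 + 8*V (C(n, V) = 8*(V + (-4 + 7)) = 8*(V + 3) = 8*(3 + V) = 24 + 8*V)
k(t) = 3 + t*(-1138 + t) (k(t) = 3 + t*(t - 1138) = 3 + t*(-1138 + t))
U = -48164709 (U = -2506506 - (3 + (6*(-35)²)² - 6828*(-35)²) = -2506506 - (3 + (6*1225)² - 6828*1225) = -2506506 - (3 + 7350² - 1138*7350) = -2506506 - (3 + 54022500 - 8364300) = -2506506 - 1*45658203 = -2506506 - 45658203 = -48164709)
C(-1495, Y(25)) - U = (24 + 8*48) - 1*(-48164709) = (24 + 384) + 48164709 = 408 + 48164709 = 48165117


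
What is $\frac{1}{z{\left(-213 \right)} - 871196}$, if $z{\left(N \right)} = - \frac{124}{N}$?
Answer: $- \frac{213}{185564624} \approx -1.1478 \cdot 10^{-6}$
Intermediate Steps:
$\frac{1}{z{\left(-213 \right)} - 871196} = \frac{1}{- \frac{124}{-213} - 871196} = \frac{1}{\left(-124\right) \left(- \frac{1}{213}\right) - 871196} = \frac{1}{\frac{124}{213} - 871196} = \frac{1}{- \frac{185564624}{213}} = - \frac{213}{185564624}$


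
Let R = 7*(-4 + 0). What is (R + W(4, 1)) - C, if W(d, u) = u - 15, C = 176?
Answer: -218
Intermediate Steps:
W(d, u) = -15 + u
R = -28 (R = 7*(-4) = -28)
(R + W(4, 1)) - C = (-28 + (-15 + 1)) - 1*176 = (-28 - 14) - 176 = -42 - 176 = -218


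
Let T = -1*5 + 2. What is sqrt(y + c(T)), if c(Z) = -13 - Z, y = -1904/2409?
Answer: I*sqrt(62619546)/2409 ≈ 3.2849*I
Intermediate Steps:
T = -3 (T = -5 + 2 = -3)
y = -1904/2409 (y = -1904*1/2409 = -1904/2409 ≈ -0.79037)
sqrt(y + c(T)) = sqrt(-1904/2409 + (-13 - 1*(-3))) = sqrt(-1904/2409 + (-13 + 3)) = sqrt(-1904/2409 - 10) = sqrt(-25994/2409) = I*sqrt(62619546)/2409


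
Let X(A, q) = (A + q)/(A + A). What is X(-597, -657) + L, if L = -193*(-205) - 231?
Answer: 7827675/199 ≈ 39335.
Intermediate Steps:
L = 39334 (L = 39565 - 231 = 39334)
X(A, q) = (A + q)/(2*A) (X(A, q) = (A + q)/((2*A)) = (A + q)*(1/(2*A)) = (A + q)/(2*A))
X(-597, -657) + L = (½)*(-597 - 657)/(-597) + 39334 = (½)*(-1/597)*(-1254) + 39334 = 209/199 + 39334 = 7827675/199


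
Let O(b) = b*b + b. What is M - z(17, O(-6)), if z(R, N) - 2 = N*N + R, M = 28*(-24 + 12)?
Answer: -1255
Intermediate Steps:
O(b) = b + b² (O(b) = b² + b = b + b²)
M = -336 (M = 28*(-12) = -336)
z(R, N) = 2 + R + N² (z(R, N) = 2 + (N*N + R) = 2 + (N² + R) = 2 + (R + N²) = 2 + R + N²)
M - z(17, O(-6)) = -336 - (2 + 17 + (-6*(1 - 6))²) = -336 - (2 + 17 + (-6*(-5))²) = -336 - (2 + 17 + 30²) = -336 - (2 + 17 + 900) = -336 - 1*919 = -336 - 919 = -1255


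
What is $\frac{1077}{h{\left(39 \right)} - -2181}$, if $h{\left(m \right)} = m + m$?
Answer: $\frac{359}{753} \approx 0.47676$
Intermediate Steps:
$h{\left(m \right)} = 2 m$
$\frac{1077}{h{\left(39 \right)} - -2181} = \frac{1077}{2 \cdot 39 - -2181} = \frac{1077}{78 + 2181} = \frac{1077}{2259} = 1077 \cdot \frac{1}{2259} = \frac{359}{753}$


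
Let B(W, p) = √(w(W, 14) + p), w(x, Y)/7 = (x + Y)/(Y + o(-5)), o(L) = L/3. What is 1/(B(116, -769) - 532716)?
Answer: -19710492/10500094481995 - I*√951751/10500094481995 ≈ -1.8772e-6 - 9.2911e-11*I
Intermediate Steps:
o(L) = L/3 (o(L) = L*(⅓) = L/3)
w(x, Y) = 7*(Y + x)/(-5/3 + Y) (w(x, Y) = 7*((x + Y)/(Y + (⅓)*(-5))) = 7*((Y + x)/(Y - 5/3)) = 7*((Y + x)/(-5/3 + Y)) = 7*(Y + x)/(-5/3 + Y))
B(W, p) = √(294/37 + p + 21*W/37) (B(W, p) = √(21*(14 + W)/(-5 + 3*14) + p) = √(21*(14 + W)/(-5 + 42) + p) = √(21*(14 + W)/37 + p) = √(21*(1/37)*(14 + W) + p) = √((294/37 + 21*W/37) + p) = √(294/37 + p + 21*W/37))
1/(B(116, -769) - 532716) = 1/(√(10878 + 777*116 + 1369*(-769))/37 - 532716) = 1/(√(10878 + 90132 - 1052761)/37 - 532716) = 1/(√(-951751)/37 - 532716) = 1/((I*√951751)/37 - 532716) = 1/(I*√951751/37 - 532716) = 1/(-532716 + I*√951751/37)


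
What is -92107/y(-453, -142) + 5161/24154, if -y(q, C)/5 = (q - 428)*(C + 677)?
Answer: 764465169/4378702150 ≈ 0.17459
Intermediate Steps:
y(q, C) = -5*(-428 + q)*(677 + C) (y(q, C) = -5*(q - 428)*(C + 677) = -5*(-428 + q)*(677 + C))
-92107/y(-453, -142) + 5161/24154 = -92107/(1448780 - 3385*(-453) + 2140*(-142) - 5*(-142)*(-453)) + 5161/24154 = -92107/(1448780 + 1533405 - 303880 - 321630) + 5161*(1/24154) = -92107/2356675 + 397/1858 = 764465169/4378702150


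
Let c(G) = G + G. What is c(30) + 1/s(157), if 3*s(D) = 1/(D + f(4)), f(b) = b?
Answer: 543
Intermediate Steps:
c(G) = 2*G
s(D) = 1/(3*(4 + D)) (s(D) = 1/(3*(D + 4)) = 1/(3*(4 + D)))
c(30) + 1/s(157) = 2*30 + 1/(1/(3*(4 + 157))) = 60 + 1/((1/3)/161) = 60 + 1/((1/3)*(1/161)) = 60 + 1/(1/483) = 60 + 483 = 543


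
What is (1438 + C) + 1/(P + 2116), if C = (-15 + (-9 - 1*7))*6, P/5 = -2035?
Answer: 10089867/8059 ≈ 1252.0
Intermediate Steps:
P = -10175 (P = 5*(-2035) = -10175)
C = -186 (C = (-15 + (-9 - 7))*6 = (-15 - 16)*6 = -31*6 = -186)
(1438 + C) + 1/(P + 2116) = (1438 - 186) + 1/(-10175 + 2116) = 1252 + 1/(-8059) = 1252 - 1/8059 = 10089867/8059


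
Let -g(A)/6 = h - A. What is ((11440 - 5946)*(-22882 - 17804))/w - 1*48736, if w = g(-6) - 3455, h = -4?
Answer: 54561172/3467 ≈ 15737.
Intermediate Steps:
g(A) = 24 + 6*A (g(A) = -6*(-4 - A) = 24 + 6*A)
w = -3467 (w = (24 + 6*(-6)) - 3455 = (24 - 36) - 3455 = -12 - 3455 = -3467)
((11440 - 5946)*(-22882 - 17804))/w - 1*48736 = ((11440 - 5946)*(-22882 - 17804))/(-3467) - 1*48736 = (5494*(-40686))*(-1/3467) - 48736 = -223528884*(-1/3467) - 48736 = 223528884/3467 - 48736 = 54561172/3467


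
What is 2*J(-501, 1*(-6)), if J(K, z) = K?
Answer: -1002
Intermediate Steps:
2*J(-501, 1*(-6)) = 2*(-501) = -1002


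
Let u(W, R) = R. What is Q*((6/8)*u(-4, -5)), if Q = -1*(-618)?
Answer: -4635/2 ≈ -2317.5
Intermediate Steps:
Q = 618
Q*((6/8)*u(-4, -5)) = 618*((6/8)*(-5)) = 618*((6*(⅛))*(-5)) = 618*((¾)*(-5)) = 618*(-15/4) = -4635/2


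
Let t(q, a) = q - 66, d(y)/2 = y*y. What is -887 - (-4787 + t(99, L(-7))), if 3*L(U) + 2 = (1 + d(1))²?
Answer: 3867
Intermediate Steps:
d(y) = 2*y² (d(y) = 2*(y*y) = 2*y²)
L(U) = 7/3 (L(U) = -⅔ + (1 + 2*1²)²/3 = -⅔ + (1 + 2*1)²/3 = -⅔ + (1 + 2)²/3 = -⅔ + (⅓)*3² = -⅔ + (⅓)*9 = -⅔ + 3 = 7/3)
t(q, a) = -66 + q
-887 - (-4787 + t(99, L(-7))) = -887 - (-4787 + (-66 + 99)) = -887 - (-4787 + 33) = -887 - 1*(-4754) = -887 + 4754 = 3867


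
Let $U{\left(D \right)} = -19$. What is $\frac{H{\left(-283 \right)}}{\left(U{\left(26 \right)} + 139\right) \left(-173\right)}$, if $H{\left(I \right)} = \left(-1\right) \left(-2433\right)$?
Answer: $- \frac{811}{6920} \approx -0.1172$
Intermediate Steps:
$H{\left(I \right)} = 2433$
$\frac{H{\left(-283 \right)}}{\left(U{\left(26 \right)} + 139\right) \left(-173\right)} = \frac{2433}{\left(-19 + 139\right) \left(-173\right)} = \frac{2433}{120 \left(-173\right)} = \frac{2433}{-20760} = 2433 \left(- \frac{1}{20760}\right) = - \frac{811}{6920}$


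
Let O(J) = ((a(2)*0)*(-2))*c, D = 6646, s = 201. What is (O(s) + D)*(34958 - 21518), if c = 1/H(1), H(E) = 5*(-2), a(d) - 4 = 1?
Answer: 89322240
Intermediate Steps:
a(d) = 5 (a(d) = 4 + 1 = 5)
H(E) = -10
c = -⅒ (c = 1/(-10) = -⅒ ≈ -0.10000)
O(J) = 0 (O(J) = ((5*0)*(-2))*(-⅒) = (0*(-2))*(-⅒) = 0*(-⅒) = 0)
(O(s) + D)*(34958 - 21518) = (0 + 6646)*(34958 - 21518) = 6646*13440 = 89322240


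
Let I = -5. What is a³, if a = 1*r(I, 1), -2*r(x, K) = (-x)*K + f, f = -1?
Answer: -8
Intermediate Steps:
r(x, K) = ½ + K*x/2 (r(x, K) = -((-x)*K - 1)/2 = -(-K*x - 1)/2 = -(-1 - K*x)/2 = ½ + K*x/2)
a = -2 (a = 1*(½ + (½)*1*(-5)) = 1*(½ - 5/2) = 1*(-2) = -2)
a³ = (-2)³ = -8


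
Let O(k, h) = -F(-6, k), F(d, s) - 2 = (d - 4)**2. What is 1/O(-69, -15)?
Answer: -1/102 ≈ -0.0098039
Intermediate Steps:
F(d, s) = 2 + (-4 + d)**2 (F(d, s) = 2 + (d - 4)**2 = 2 + (-4 + d)**2)
O(k, h) = -102 (O(k, h) = -(2 + (-4 - 6)**2) = -(2 + (-10)**2) = -(2 + 100) = -1*102 = -102)
1/O(-69, -15) = 1/(-102) = -1/102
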